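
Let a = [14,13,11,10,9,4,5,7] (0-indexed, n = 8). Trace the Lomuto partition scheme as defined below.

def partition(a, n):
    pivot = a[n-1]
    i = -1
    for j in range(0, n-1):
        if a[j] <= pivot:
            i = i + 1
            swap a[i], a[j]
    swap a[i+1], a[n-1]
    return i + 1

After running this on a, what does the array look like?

pivot=7, i=-1
j=0: 14>7, skip
j=1: 13>7, skip
j=2: 11>7, skip
j=3: 10>7, skip
j=4: 9>7, skip
j=5: 4≤7, i=0, swap(0,5) ⇒ [4,13,11,10,9,14,5,7]
j=6: 5≤7, i=1, swap(1,6) ⇒ [4,5,11,10,9,14,13,7]
swap(2,7) ⇒ [4,5,7,10,9,14,13,11]; return 2

[4,5,7,10,9,14,13,11]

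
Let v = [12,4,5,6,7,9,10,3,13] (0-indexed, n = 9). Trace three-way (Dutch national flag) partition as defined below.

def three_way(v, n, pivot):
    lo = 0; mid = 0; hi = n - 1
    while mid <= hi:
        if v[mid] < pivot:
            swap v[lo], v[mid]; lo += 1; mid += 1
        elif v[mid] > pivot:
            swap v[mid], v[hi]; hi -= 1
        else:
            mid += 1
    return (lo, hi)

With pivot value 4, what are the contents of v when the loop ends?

[3,4,6,7,9,10,5,13,12]

pivot = 4; lo=0, mid=0, hi=8
v[mid]=12>4: swap v[0],v[8]; hi=7 → [13,4,5,6,7,9,10,3,12]
v[mid]=13>4: swap v[0],v[7]; hi=6 → [3,4,5,6,7,9,10,13,12]
v[mid]=3<4: swap v[0],v[0]; lo=1,mid=1 → [3,4,5,6,7,9,10,13,12]
v[mid]=4=4: mid=2
v[mid]=5>4: swap v[2],v[6]; hi=5 → [3,4,10,6,7,9,5,13,12]
v[mid]=10>4: swap v[2],v[5]; hi=4 → [3,4,9,6,7,10,5,13,12]
v[mid]=9>4: swap v[2],v[4]; hi=3 → [3,4,7,6,9,10,5,13,12]
v[mid]=7>4: swap v[2],v[3]; hi=2 → [3,4,6,7,9,10,5,13,12]
v[mid]=6>4: swap v[2],v[2]; hi=1 → [3,4,6,7,9,10,5,13,12]
end: lo=1, hi=1; v = [3,4,6,7,9,10,5,13,12]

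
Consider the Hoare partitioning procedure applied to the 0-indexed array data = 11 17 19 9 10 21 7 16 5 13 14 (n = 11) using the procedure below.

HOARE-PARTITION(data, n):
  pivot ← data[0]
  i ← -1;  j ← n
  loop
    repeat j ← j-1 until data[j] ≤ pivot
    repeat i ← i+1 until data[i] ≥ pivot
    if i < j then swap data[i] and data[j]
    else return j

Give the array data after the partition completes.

5 7 10 9 19 21 17 16 11 13 14

pivot=11
j stops at 8 (5), i stops at 0 (11); swap ⇒ 5 17 19 9 10 21 7 16 11 13 14
j stops at 6 (7), i stops at 1 (17); swap ⇒ 5 7 19 9 10 21 17 16 11 13 14
j stops at 4 (10), i stops at 2 (19); swap ⇒ 5 7 10 9 19 21 17 16 11 13 14
j stops at 3, i stops at 4; i≥j ⇒ return 3. data=5 7 10 9 19 21 17 16 11 13 14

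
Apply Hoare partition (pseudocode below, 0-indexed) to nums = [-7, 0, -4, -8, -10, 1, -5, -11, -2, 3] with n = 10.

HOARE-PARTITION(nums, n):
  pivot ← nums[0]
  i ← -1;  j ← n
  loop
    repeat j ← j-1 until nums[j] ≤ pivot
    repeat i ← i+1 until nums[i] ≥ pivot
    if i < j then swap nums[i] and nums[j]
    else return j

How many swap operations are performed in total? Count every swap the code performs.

3

pivot = nums[0] = -7; i = -1, j = 10
j→7 (nums[7]=-11≤-7), i→0 (nums[0]=-7≥-7); i<j, swap → [-11, 0, -4, -8, -10, 1, -5, -7, -2, 3]
j→4 (nums[4]=-10≤-7), i→1 (nums[1]=0≥-7); i<j, swap → [-11, -10, -4, -8, 0, 1, -5, -7, -2, 3]
j→3 (nums[3]=-8≤-7), i→2 (nums[2]=-4≥-7); i<j, swap → [-11, -10, -8, -4, 0, 1, -5, -7, -2, 3]
j→2, i→3; i≥j, return j=2. nums = [-11, -10, -8, -4, 0, 1, -5, -7, -2, 3]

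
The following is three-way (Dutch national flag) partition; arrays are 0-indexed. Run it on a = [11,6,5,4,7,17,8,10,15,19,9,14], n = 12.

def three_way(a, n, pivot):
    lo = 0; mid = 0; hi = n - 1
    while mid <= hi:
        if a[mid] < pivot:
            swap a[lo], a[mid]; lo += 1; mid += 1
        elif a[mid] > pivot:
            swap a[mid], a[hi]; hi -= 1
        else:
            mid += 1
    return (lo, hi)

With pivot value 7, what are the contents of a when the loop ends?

pivot = 7; lo=0, mid=0, hi=11
a[mid]=11>7: swap a[0],a[11]; hi=10 → [14,6,5,4,7,17,8,10,15,19,9,11]
a[mid]=14>7: swap a[0],a[10]; hi=9 → [9,6,5,4,7,17,8,10,15,19,14,11]
a[mid]=9>7: swap a[0],a[9]; hi=8 → [19,6,5,4,7,17,8,10,15,9,14,11]
a[mid]=19>7: swap a[0],a[8]; hi=7 → [15,6,5,4,7,17,8,10,19,9,14,11]
a[mid]=15>7: swap a[0],a[7]; hi=6 → [10,6,5,4,7,17,8,15,19,9,14,11]
a[mid]=10>7: swap a[0],a[6]; hi=5 → [8,6,5,4,7,17,10,15,19,9,14,11]
a[mid]=8>7: swap a[0],a[5]; hi=4 → [17,6,5,4,7,8,10,15,19,9,14,11]
a[mid]=17>7: swap a[0],a[4]; hi=3 → [7,6,5,4,17,8,10,15,19,9,14,11]
a[mid]=7=7: mid=1
a[mid]=6<7: swap a[0],a[1]; lo=1,mid=2 → [6,7,5,4,17,8,10,15,19,9,14,11]
a[mid]=5<7: swap a[1],a[2]; lo=2,mid=3 → [6,5,7,4,17,8,10,15,19,9,14,11]
a[mid]=4<7: swap a[2],a[3]; lo=3,mid=4 → [6,5,4,7,17,8,10,15,19,9,14,11]
end: lo=3, hi=3; a = [6,5,4,7,17,8,10,15,19,9,14,11]

[6,5,4,7,17,8,10,15,19,9,14,11]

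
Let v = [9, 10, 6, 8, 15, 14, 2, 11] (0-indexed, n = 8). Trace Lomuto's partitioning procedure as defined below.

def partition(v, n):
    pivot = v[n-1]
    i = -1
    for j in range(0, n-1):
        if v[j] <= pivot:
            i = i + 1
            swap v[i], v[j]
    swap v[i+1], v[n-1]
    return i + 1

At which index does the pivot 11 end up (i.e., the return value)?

pivot=11, i=-1
j=0: 9≤11, i=0, swap(0,0) ⇒ [9, 10, 6, 8, 15, 14, 2, 11]
j=1: 10≤11, i=1, swap(1,1) ⇒ [9, 10, 6, 8, 15, 14, 2, 11]
j=2: 6≤11, i=2, swap(2,2) ⇒ [9, 10, 6, 8, 15, 14, 2, 11]
j=3: 8≤11, i=3, swap(3,3) ⇒ [9, 10, 6, 8, 15, 14, 2, 11]
j=4: 15>11, skip
j=5: 14>11, skip
j=6: 2≤11, i=4, swap(4,6) ⇒ [9, 10, 6, 8, 2, 14, 15, 11]
swap(5,7) ⇒ [9, 10, 6, 8, 2, 11, 15, 14]; return 5

5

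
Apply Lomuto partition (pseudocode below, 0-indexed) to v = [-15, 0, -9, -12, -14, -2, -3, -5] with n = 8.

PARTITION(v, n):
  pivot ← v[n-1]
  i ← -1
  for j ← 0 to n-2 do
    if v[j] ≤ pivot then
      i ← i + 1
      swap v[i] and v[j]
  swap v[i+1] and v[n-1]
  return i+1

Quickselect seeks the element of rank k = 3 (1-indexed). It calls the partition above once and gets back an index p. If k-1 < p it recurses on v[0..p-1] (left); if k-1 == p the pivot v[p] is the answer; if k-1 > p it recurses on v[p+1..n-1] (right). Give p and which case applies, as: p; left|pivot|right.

pivot=-5, i=-1
j=0: -15≤-5, i=0, swap(0,0) ⇒ [-15, 0, -9, -12, -14, -2, -3, -5]
j=1: 0>-5, skip
j=2: -9≤-5, i=1, swap(1,2) ⇒ [-15, -9, 0, -12, -14, -2, -3, -5]
j=3: -12≤-5, i=2, swap(2,3) ⇒ [-15, -9, -12, 0, -14, -2, -3, -5]
j=4: -14≤-5, i=3, swap(3,4) ⇒ [-15, -9, -12, -14, 0, -2, -3, -5]
j=5: -2>-5, skip
j=6: -3>-5, skip
swap(4,7) ⇒ [-15, -9, -12, -14, -5, -2, -3, 0]; return 4
p = 4; k-1 = 2 < 4 ⇒ left

4; left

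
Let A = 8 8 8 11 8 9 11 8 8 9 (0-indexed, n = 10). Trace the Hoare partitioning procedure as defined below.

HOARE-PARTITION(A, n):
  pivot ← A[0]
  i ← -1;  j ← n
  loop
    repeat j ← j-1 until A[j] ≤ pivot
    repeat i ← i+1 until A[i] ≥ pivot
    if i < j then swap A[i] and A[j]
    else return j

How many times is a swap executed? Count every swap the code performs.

pivot=8
j stops at 8 (8), i stops at 0 (8); swap ⇒ 8 8 8 11 8 9 11 8 8 9
j stops at 7 (8), i stops at 1 (8); swap ⇒ 8 8 8 11 8 9 11 8 8 9
j stops at 4 (8), i stops at 2 (8); swap ⇒ 8 8 8 11 8 9 11 8 8 9
j stops at 2, i stops at 3; i≥j ⇒ return 2. A=8 8 8 11 8 9 11 8 8 9

3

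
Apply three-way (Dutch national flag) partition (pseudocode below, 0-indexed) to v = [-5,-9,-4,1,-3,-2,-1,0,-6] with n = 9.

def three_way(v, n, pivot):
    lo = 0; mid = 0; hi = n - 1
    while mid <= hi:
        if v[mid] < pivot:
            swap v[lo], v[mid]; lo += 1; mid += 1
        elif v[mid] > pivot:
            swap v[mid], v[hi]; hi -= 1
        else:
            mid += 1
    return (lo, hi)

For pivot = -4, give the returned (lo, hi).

(3, 3)

pivot = -4; lo=0, mid=0, hi=8
v[mid]=-5<-4: swap v[0],v[0]; lo=1,mid=1 → [-5,-9,-4,1,-3,-2,-1,0,-6]
v[mid]=-9<-4: swap v[1],v[1]; lo=2,mid=2 → [-5,-9,-4,1,-3,-2,-1,0,-6]
v[mid]=-4=-4: mid=3
v[mid]=1>-4: swap v[3],v[8]; hi=7 → [-5,-9,-4,-6,-3,-2,-1,0,1]
v[mid]=-6<-4: swap v[2],v[3]; lo=3,mid=4 → [-5,-9,-6,-4,-3,-2,-1,0,1]
v[mid]=-3>-4: swap v[4],v[7]; hi=6 → [-5,-9,-6,-4,0,-2,-1,-3,1]
v[mid]=0>-4: swap v[4],v[6]; hi=5 → [-5,-9,-6,-4,-1,-2,0,-3,1]
v[mid]=-1>-4: swap v[4],v[5]; hi=4 → [-5,-9,-6,-4,-2,-1,0,-3,1]
v[mid]=-2>-4: swap v[4],v[4]; hi=3 → [-5,-9,-6,-4,-2,-1,0,-3,1]
end: lo=3, hi=3; v = [-5,-9,-6,-4,-2,-1,0,-3,1]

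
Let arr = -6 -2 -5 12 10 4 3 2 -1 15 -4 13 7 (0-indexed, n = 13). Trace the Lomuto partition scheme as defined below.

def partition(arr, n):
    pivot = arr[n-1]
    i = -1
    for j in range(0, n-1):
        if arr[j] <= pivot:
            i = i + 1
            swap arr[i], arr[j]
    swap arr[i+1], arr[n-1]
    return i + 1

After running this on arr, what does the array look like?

pivot = arr[12] = 7; i = -1
j=0: arr[0]=-6 ≤ 7 → i=0, swap arr[0],arr[0] (no change) → -6 -2 -5 12 10 4 3 2 -1 15 -4 13 7
j=1: arr[1]=-2 ≤ 7 → i=1, swap arr[1],arr[1] (no change) → -6 -2 -5 12 10 4 3 2 -1 15 -4 13 7
j=2: arr[2]=-5 ≤ 7 → i=2, swap arr[2],arr[2] (no change) → -6 -2 -5 12 10 4 3 2 -1 15 -4 13 7
j=3: arr[3]=12 > 7 → no swap
j=4: arr[4]=10 > 7 → no swap
j=5: arr[5]=4 ≤ 7 → i=3, swap arr[3],arr[5] → -6 -2 -5 4 10 12 3 2 -1 15 -4 13 7
j=6: arr[6]=3 ≤ 7 → i=4, swap arr[4],arr[6] → -6 -2 -5 4 3 12 10 2 -1 15 -4 13 7
j=7: arr[7]=2 ≤ 7 → i=5, swap arr[5],arr[7] → -6 -2 -5 4 3 2 10 12 -1 15 -4 13 7
j=8: arr[8]=-1 ≤ 7 → i=6, swap arr[6],arr[8] → -6 -2 -5 4 3 2 -1 12 10 15 -4 13 7
j=9: arr[9]=15 > 7 → no swap
j=10: arr[10]=-4 ≤ 7 → i=7, swap arr[7],arr[10] → -6 -2 -5 4 3 2 -1 -4 10 15 12 13 7
j=11: arr[11]=13 > 7 → no swap
final swap arr[8],arr[12] → -6 -2 -5 4 3 2 -1 -4 7 15 12 13 10; return 8

-6 -2 -5 4 3 2 -1 -4 7 15 12 13 10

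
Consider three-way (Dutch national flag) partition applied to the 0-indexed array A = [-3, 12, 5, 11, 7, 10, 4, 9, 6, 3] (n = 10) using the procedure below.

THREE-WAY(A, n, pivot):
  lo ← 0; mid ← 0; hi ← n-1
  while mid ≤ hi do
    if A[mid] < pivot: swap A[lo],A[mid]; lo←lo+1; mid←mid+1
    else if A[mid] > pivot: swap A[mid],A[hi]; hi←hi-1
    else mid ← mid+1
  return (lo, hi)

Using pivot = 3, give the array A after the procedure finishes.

pivot = 3; lo=0, mid=0, hi=9
A[mid]=-3<3: swap A[0],A[0]; lo=1,mid=1 → [-3, 12, 5, 11, 7, 10, 4, 9, 6, 3]
A[mid]=12>3: swap A[1],A[9]; hi=8 → [-3, 3, 5, 11, 7, 10, 4, 9, 6, 12]
A[mid]=3=3: mid=2
A[mid]=5>3: swap A[2],A[8]; hi=7 → [-3, 3, 6, 11, 7, 10, 4, 9, 5, 12]
A[mid]=6>3: swap A[2],A[7]; hi=6 → [-3, 3, 9, 11, 7, 10, 4, 6, 5, 12]
A[mid]=9>3: swap A[2],A[6]; hi=5 → [-3, 3, 4, 11, 7, 10, 9, 6, 5, 12]
A[mid]=4>3: swap A[2],A[5]; hi=4 → [-3, 3, 10, 11, 7, 4, 9, 6, 5, 12]
A[mid]=10>3: swap A[2],A[4]; hi=3 → [-3, 3, 7, 11, 10, 4, 9, 6, 5, 12]
A[mid]=7>3: swap A[2],A[3]; hi=2 → [-3, 3, 11, 7, 10, 4, 9, 6, 5, 12]
A[mid]=11>3: swap A[2],A[2]; hi=1 → [-3, 3, 11, 7, 10, 4, 9, 6, 5, 12]
end: lo=1, hi=1; A = [-3, 3, 11, 7, 10, 4, 9, 6, 5, 12]

[-3, 3, 11, 7, 10, 4, 9, 6, 5, 12]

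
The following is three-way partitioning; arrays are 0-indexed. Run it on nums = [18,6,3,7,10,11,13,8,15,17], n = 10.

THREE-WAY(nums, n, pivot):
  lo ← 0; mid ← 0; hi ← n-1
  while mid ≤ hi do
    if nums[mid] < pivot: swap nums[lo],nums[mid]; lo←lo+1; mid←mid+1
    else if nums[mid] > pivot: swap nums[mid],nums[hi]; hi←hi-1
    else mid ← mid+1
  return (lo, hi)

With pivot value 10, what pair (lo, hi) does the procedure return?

pivot = 10; lo=0, mid=0, hi=9
nums[mid]=18>10: swap nums[0],nums[9]; hi=8 → [17,6,3,7,10,11,13,8,15,18]
nums[mid]=17>10: swap nums[0],nums[8]; hi=7 → [15,6,3,7,10,11,13,8,17,18]
nums[mid]=15>10: swap nums[0],nums[7]; hi=6 → [8,6,3,7,10,11,13,15,17,18]
nums[mid]=8<10: swap nums[0],nums[0]; lo=1,mid=1 → [8,6,3,7,10,11,13,15,17,18]
nums[mid]=6<10: swap nums[1],nums[1]; lo=2,mid=2 → [8,6,3,7,10,11,13,15,17,18]
nums[mid]=3<10: swap nums[2],nums[2]; lo=3,mid=3 → [8,6,3,7,10,11,13,15,17,18]
nums[mid]=7<10: swap nums[3],nums[3]; lo=4,mid=4 → [8,6,3,7,10,11,13,15,17,18]
nums[mid]=10=10: mid=5
nums[mid]=11>10: swap nums[5],nums[6]; hi=5 → [8,6,3,7,10,13,11,15,17,18]
nums[mid]=13>10: swap nums[5],nums[5]; hi=4 → [8,6,3,7,10,13,11,15,17,18]
end: lo=4, hi=4; nums = [8,6,3,7,10,13,11,15,17,18]

(4, 4)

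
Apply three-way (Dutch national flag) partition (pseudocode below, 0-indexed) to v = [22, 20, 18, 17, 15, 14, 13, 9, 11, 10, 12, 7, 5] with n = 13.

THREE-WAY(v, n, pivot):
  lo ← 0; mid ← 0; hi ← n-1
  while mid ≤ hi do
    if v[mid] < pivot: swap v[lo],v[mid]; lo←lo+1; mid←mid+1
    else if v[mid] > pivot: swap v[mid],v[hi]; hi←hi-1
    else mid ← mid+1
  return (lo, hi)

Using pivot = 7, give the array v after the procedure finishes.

lo=0 mid=0 hi=12
22>7: swap(0,12), hi=11 ⇒ [5, 20, 18, 17, 15, 14, 13, 9, 11, 10, 12, 7, 22]
5<7: swap(0,0), lo=1 mid=1 ⇒ [5, 20, 18, 17, 15, 14, 13, 9, 11, 10, 12, 7, 22]
20>7: swap(1,11), hi=10 ⇒ [5, 7, 18, 17, 15, 14, 13, 9, 11, 10, 12, 20, 22]
7=7: mid=2
18>7: swap(2,10), hi=9 ⇒ [5, 7, 12, 17, 15, 14, 13, 9, 11, 10, 18, 20, 22]
12>7: swap(2,9), hi=8 ⇒ [5, 7, 10, 17, 15, 14, 13, 9, 11, 12, 18, 20, 22]
10>7: swap(2,8), hi=7 ⇒ [5, 7, 11, 17, 15, 14, 13, 9, 10, 12, 18, 20, 22]
11>7: swap(2,7), hi=6 ⇒ [5, 7, 9, 17, 15, 14, 13, 11, 10, 12, 18, 20, 22]
9>7: swap(2,6), hi=5 ⇒ [5, 7, 13, 17, 15, 14, 9, 11, 10, 12, 18, 20, 22]
13>7: swap(2,5), hi=4 ⇒ [5, 7, 14, 17, 15, 13, 9, 11, 10, 12, 18, 20, 22]
14>7: swap(2,4), hi=3 ⇒ [5, 7, 15, 17, 14, 13, 9, 11, 10, 12, 18, 20, 22]
15>7: swap(2,3), hi=2 ⇒ [5, 7, 17, 15, 14, 13, 9, 11, 10, 12, 18, 20, 22]
17>7: swap(2,2), hi=1 ⇒ [5, 7, 17, 15, 14, 13, 9, 11, 10, 12, 18, 20, 22]
done. lo=1 hi=1; v=[5, 7, 17, 15, 14, 13, 9, 11, 10, 12, 18, 20, 22]

[5, 7, 17, 15, 14, 13, 9, 11, 10, 12, 18, 20, 22]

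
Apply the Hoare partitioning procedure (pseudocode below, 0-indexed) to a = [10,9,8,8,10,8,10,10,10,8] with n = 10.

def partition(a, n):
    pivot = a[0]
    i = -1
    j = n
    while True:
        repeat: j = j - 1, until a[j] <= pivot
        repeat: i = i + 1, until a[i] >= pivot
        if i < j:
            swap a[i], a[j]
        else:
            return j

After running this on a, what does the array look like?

[8,9,8,8,10,8,10,10,10,10]

pivot=10
j stops at 9 (8), i stops at 0 (10); swap ⇒ [8,9,8,8,10,8,10,10,10,10]
j stops at 8 (10), i stops at 4 (10); swap ⇒ [8,9,8,8,10,8,10,10,10,10]
j stops at 7 (10), i stops at 6 (10); swap ⇒ [8,9,8,8,10,8,10,10,10,10]
j stops at 6, i stops at 7; i≥j ⇒ return 6. a=[8,9,8,8,10,8,10,10,10,10]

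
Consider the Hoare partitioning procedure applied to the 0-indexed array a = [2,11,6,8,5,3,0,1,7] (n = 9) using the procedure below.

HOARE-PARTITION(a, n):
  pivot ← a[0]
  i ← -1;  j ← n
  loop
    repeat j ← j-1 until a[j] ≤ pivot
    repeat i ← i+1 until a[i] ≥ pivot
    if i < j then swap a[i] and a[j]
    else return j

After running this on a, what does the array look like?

[1,0,6,8,5,3,11,2,7]

pivot=2
j stops at 7 (1), i stops at 0 (2); swap ⇒ [1,11,6,8,5,3,0,2,7]
j stops at 6 (0), i stops at 1 (11); swap ⇒ [1,0,6,8,5,3,11,2,7]
j stops at 1, i stops at 2; i≥j ⇒ return 1. a=[1,0,6,8,5,3,11,2,7]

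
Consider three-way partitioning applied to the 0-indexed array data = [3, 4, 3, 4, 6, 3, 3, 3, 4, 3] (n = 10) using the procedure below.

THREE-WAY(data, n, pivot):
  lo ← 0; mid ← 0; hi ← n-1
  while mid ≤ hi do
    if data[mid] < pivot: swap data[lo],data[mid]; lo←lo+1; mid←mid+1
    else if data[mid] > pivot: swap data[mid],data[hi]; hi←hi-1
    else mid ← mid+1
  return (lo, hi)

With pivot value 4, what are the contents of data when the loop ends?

pivot = 4; lo=0, mid=0, hi=9
data[mid]=3<4: swap data[0],data[0]; lo=1,mid=1 → [3, 4, 3, 4, 6, 3, 3, 3, 4, 3]
data[mid]=4=4: mid=2
data[mid]=3<4: swap data[1],data[2]; lo=2,mid=3 → [3, 3, 4, 4, 6, 3, 3, 3, 4, 3]
data[mid]=4=4: mid=4
data[mid]=6>4: swap data[4],data[9]; hi=8 → [3, 3, 4, 4, 3, 3, 3, 3, 4, 6]
data[mid]=3<4: swap data[2],data[4]; lo=3,mid=5 → [3, 3, 3, 4, 4, 3, 3, 3, 4, 6]
data[mid]=3<4: swap data[3],data[5]; lo=4,mid=6 → [3, 3, 3, 3, 4, 4, 3, 3, 4, 6]
data[mid]=3<4: swap data[4],data[6]; lo=5,mid=7 → [3, 3, 3, 3, 3, 4, 4, 3, 4, 6]
data[mid]=3<4: swap data[5],data[7]; lo=6,mid=8 → [3, 3, 3, 3, 3, 3, 4, 4, 4, 6]
data[mid]=4=4: mid=9
end: lo=6, hi=8; data = [3, 3, 3, 3, 3, 3, 4, 4, 4, 6]

[3, 3, 3, 3, 3, 3, 4, 4, 4, 6]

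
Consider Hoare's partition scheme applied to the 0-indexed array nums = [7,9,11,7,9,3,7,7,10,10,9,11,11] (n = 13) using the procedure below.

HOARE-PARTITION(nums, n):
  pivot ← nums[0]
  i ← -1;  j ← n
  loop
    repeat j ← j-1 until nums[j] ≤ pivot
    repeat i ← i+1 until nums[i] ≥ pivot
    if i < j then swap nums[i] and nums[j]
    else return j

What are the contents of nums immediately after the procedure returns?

pivot=7
j stops at 7 (7), i stops at 0 (7); swap ⇒ [7,9,11,7,9,3,7,7,10,10,9,11,11]
j stops at 6 (7), i stops at 1 (9); swap ⇒ [7,7,11,7,9,3,9,7,10,10,9,11,11]
j stops at 5 (3), i stops at 2 (11); swap ⇒ [7,7,3,7,9,11,9,7,10,10,9,11,11]
j stops at 3, i stops at 3; i≥j ⇒ return 3. nums=[7,7,3,7,9,11,9,7,10,10,9,11,11]

[7,7,3,7,9,11,9,7,10,10,9,11,11]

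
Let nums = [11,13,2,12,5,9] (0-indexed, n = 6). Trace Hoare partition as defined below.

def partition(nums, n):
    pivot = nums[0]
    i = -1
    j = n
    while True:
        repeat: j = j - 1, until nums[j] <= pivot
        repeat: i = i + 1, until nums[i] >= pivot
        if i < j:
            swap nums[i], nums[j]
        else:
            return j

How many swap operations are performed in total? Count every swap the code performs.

2

pivot = nums[0] = 11; i = -1, j = 6
j→5 (nums[5]=9≤11), i→0 (nums[0]=11≥11); i<j, swap → [9,13,2,12,5,11]
j→4 (nums[4]=5≤11), i→1 (nums[1]=13≥11); i<j, swap → [9,5,2,12,13,11]
j→2, i→3; i≥j, return j=2. nums = [9,5,2,12,13,11]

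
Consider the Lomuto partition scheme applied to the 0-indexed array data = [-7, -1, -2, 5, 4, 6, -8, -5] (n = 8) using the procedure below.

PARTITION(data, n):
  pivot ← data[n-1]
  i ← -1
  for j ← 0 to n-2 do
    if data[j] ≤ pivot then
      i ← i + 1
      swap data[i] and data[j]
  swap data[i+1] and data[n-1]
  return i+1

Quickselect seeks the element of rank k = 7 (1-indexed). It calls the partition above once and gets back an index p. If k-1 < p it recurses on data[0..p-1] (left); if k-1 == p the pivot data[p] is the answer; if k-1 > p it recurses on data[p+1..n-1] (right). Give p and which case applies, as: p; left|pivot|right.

2; right

pivot=-5, i=-1
j=0: -7≤-5, i=0, swap(0,0) ⇒ [-7, -1, -2, 5, 4, 6, -8, -5]
j=1: -1>-5, skip
j=2: -2>-5, skip
j=3: 5>-5, skip
j=4: 4>-5, skip
j=5: 6>-5, skip
j=6: -8≤-5, i=1, swap(1,6) ⇒ [-7, -8, -2, 5, 4, 6, -1, -5]
swap(2,7) ⇒ [-7, -8, -5, 5, 4, 6, -1, -2]; return 2
p = 2; k-1 = 6 > 2 ⇒ right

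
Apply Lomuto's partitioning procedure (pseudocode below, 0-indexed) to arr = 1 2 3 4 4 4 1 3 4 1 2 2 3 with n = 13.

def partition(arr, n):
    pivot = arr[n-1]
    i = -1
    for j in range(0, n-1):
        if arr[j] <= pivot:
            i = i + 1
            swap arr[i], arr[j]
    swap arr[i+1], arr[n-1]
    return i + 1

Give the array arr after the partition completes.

pivot = arr[12] = 3; i = -1
j=0: arr[0]=1 ≤ 3 → i=0, swap arr[0],arr[0] (no change) → 1 2 3 4 4 4 1 3 4 1 2 2 3
j=1: arr[1]=2 ≤ 3 → i=1, swap arr[1],arr[1] (no change) → 1 2 3 4 4 4 1 3 4 1 2 2 3
j=2: arr[2]=3 ≤ 3 → i=2, swap arr[2],arr[2] (no change) → 1 2 3 4 4 4 1 3 4 1 2 2 3
j=3: arr[3]=4 > 3 → no swap
j=4: arr[4]=4 > 3 → no swap
j=5: arr[5]=4 > 3 → no swap
j=6: arr[6]=1 ≤ 3 → i=3, swap arr[3],arr[6] → 1 2 3 1 4 4 4 3 4 1 2 2 3
j=7: arr[7]=3 ≤ 3 → i=4, swap arr[4],arr[7] → 1 2 3 1 3 4 4 4 4 1 2 2 3
j=8: arr[8]=4 > 3 → no swap
j=9: arr[9]=1 ≤ 3 → i=5, swap arr[5],arr[9] → 1 2 3 1 3 1 4 4 4 4 2 2 3
j=10: arr[10]=2 ≤ 3 → i=6, swap arr[6],arr[10] → 1 2 3 1 3 1 2 4 4 4 4 2 3
j=11: arr[11]=2 ≤ 3 → i=7, swap arr[7],arr[11] → 1 2 3 1 3 1 2 2 4 4 4 4 3
final swap arr[8],arr[12] → 1 2 3 1 3 1 2 2 3 4 4 4 4; return 8

1 2 3 1 3 1 2 2 3 4 4 4 4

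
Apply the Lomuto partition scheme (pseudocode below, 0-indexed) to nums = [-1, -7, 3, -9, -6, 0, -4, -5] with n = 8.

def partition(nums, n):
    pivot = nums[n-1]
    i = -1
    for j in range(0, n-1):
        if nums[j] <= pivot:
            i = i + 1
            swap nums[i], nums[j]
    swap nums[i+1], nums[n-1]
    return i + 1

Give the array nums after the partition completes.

[-7, -9, -6, -5, 3, 0, -4, -1]

pivot=-5, i=-1
j=0: -1>-5, skip
j=1: -7≤-5, i=0, swap(0,1) ⇒ [-7, -1, 3, -9, -6, 0, -4, -5]
j=2: 3>-5, skip
j=3: -9≤-5, i=1, swap(1,3) ⇒ [-7, -9, 3, -1, -6, 0, -4, -5]
j=4: -6≤-5, i=2, swap(2,4) ⇒ [-7, -9, -6, -1, 3, 0, -4, -5]
j=5: 0>-5, skip
j=6: -4>-5, skip
swap(3,7) ⇒ [-7, -9, -6, -5, 3, 0, -4, -1]; return 3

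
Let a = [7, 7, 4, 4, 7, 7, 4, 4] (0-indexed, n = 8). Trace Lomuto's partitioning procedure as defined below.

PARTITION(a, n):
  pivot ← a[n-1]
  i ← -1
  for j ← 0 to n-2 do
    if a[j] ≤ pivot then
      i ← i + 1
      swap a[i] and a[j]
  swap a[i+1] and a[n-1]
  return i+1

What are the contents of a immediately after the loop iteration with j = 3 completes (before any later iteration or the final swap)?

pivot = a[7] = 4; i = -1
j=0: a[0]=7 > 4 → no swap
j=1: a[1]=7 > 4 → no swap
j=2: a[2]=4 ≤ 4 → i=0, swap a[0],a[2] → [4, 7, 7, 4, 7, 7, 4, 4]
j=3: a[3]=4 ≤ 4 → i=1, swap a[1],a[3] → [4, 4, 7, 7, 7, 7, 4, 4]
(after j=3) a = [4, 4, 7, 7, 7, 7, 4, 4]

[4, 4, 7, 7, 7, 7, 4, 4]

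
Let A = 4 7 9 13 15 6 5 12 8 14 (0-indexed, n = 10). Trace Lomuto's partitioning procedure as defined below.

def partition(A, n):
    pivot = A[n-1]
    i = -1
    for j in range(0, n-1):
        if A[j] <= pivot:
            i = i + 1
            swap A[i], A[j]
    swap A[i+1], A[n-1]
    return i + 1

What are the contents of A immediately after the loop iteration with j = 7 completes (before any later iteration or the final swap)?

pivot=14, i=-1
j=0: 4≤14, i=0, swap(0,0) ⇒ 4 7 9 13 15 6 5 12 8 14
j=1: 7≤14, i=1, swap(1,1) ⇒ 4 7 9 13 15 6 5 12 8 14
j=2: 9≤14, i=2, swap(2,2) ⇒ 4 7 9 13 15 6 5 12 8 14
j=3: 13≤14, i=3, swap(3,3) ⇒ 4 7 9 13 15 6 5 12 8 14
j=4: 15>14, skip
j=5: 6≤14, i=4, swap(4,5) ⇒ 4 7 9 13 6 15 5 12 8 14
j=6: 5≤14, i=5, swap(5,6) ⇒ 4 7 9 13 6 5 15 12 8 14
j=7: 12≤14, i=6, swap(6,7) ⇒ 4 7 9 13 6 5 12 15 8 14
(after j=7) A = 4 7 9 13 6 5 12 15 8 14

4 7 9 13 6 5 12 15 8 14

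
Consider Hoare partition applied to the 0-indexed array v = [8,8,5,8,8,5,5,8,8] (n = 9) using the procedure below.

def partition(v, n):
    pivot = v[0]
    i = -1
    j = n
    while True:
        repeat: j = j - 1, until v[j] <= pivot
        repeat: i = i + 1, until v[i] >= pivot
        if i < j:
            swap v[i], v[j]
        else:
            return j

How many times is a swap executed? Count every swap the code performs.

4

pivot = v[0] = 8; i = -1, j = 9
j→8 (v[8]=8≤8), i→0 (v[0]=8≥8); i<j, swap → [8,8,5,8,8,5,5,8,8]
j→7 (v[7]=8≤8), i→1 (v[1]=8≥8); i<j, swap → [8,8,5,8,8,5,5,8,8]
j→6 (v[6]=5≤8), i→3 (v[3]=8≥8); i<j, swap → [8,8,5,5,8,5,8,8,8]
j→5 (v[5]=5≤8), i→4 (v[4]=8≥8); i<j, swap → [8,8,5,5,5,8,8,8,8]
j→4, i→5; i≥j, return j=4. v = [8,8,5,5,5,8,8,8,8]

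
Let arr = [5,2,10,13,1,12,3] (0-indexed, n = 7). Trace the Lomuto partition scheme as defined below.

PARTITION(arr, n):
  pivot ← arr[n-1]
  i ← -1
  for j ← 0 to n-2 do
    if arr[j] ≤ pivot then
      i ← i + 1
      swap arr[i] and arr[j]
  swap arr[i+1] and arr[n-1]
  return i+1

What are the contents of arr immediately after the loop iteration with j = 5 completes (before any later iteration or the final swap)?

[2,1,10,13,5,12,3]

pivot=3, i=-1
j=0: 5>3, skip
j=1: 2≤3, i=0, swap(0,1) ⇒ [2,5,10,13,1,12,3]
j=2: 10>3, skip
j=3: 13>3, skip
j=4: 1≤3, i=1, swap(1,4) ⇒ [2,1,10,13,5,12,3]
j=5: 12>3, skip
(after j=5) arr = [2,1,10,13,5,12,3]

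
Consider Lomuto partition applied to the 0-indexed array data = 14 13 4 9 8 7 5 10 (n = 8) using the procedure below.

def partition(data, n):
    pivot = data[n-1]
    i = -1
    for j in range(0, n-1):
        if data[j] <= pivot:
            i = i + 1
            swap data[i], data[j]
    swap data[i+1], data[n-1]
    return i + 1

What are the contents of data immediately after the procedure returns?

pivot = data[7] = 10; i = -1
j=0: data[0]=14 > 10 → no swap
j=1: data[1]=13 > 10 → no swap
j=2: data[2]=4 ≤ 10 → i=0, swap data[0],data[2] → 4 13 14 9 8 7 5 10
j=3: data[3]=9 ≤ 10 → i=1, swap data[1],data[3] → 4 9 14 13 8 7 5 10
j=4: data[4]=8 ≤ 10 → i=2, swap data[2],data[4] → 4 9 8 13 14 7 5 10
j=5: data[5]=7 ≤ 10 → i=3, swap data[3],data[5] → 4 9 8 7 14 13 5 10
j=6: data[6]=5 ≤ 10 → i=4, swap data[4],data[6] → 4 9 8 7 5 13 14 10
final swap data[5],data[7] → 4 9 8 7 5 10 14 13; return 5

4 9 8 7 5 10 14 13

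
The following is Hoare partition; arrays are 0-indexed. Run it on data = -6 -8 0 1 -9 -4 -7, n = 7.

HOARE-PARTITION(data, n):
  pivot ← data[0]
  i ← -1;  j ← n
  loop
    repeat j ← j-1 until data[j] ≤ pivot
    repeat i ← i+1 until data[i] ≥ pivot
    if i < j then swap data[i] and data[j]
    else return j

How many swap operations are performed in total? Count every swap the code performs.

pivot=-6
j stops at 6 (-7), i stops at 0 (-6); swap ⇒ -7 -8 0 1 -9 -4 -6
j stops at 4 (-9), i stops at 2 (0); swap ⇒ -7 -8 -9 1 0 -4 -6
j stops at 2, i stops at 3; i≥j ⇒ return 2. data=-7 -8 -9 1 0 -4 -6

2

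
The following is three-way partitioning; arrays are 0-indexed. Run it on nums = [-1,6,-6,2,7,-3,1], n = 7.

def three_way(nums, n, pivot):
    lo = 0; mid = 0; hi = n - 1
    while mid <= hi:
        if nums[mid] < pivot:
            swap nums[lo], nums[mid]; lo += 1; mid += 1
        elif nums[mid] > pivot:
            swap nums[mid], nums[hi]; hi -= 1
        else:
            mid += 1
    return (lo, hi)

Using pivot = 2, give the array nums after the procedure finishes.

[-1,1,-6,-3,2,7,6]

lo=0 mid=0 hi=6
-1<2: swap(0,0), lo=1 mid=1 ⇒ [-1,6,-6,2,7,-3,1]
6>2: swap(1,6), hi=5 ⇒ [-1,1,-6,2,7,-3,6]
1<2: swap(1,1), lo=2 mid=2 ⇒ [-1,1,-6,2,7,-3,6]
-6<2: swap(2,2), lo=3 mid=3 ⇒ [-1,1,-6,2,7,-3,6]
2=2: mid=4
7>2: swap(4,5), hi=4 ⇒ [-1,1,-6,2,-3,7,6]
-3<2: swap(3,4), lo=4 mid=5 ⇒ [-1,1,-6,-3,2,7,6]
done. lo=4 hi=4; nums=[-1,1,-6,-3,2,7,6]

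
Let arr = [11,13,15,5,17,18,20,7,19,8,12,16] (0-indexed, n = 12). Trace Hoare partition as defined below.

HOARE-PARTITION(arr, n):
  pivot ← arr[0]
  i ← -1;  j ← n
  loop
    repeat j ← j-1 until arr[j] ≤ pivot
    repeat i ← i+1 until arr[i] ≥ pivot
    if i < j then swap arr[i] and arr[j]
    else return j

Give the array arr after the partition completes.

pivot=11
j stops at 9 (8), i stops at 0 (11); swap ⇒ [8,13,15,5,17,18,20,7,19,11,12,16]
j stops at 7 (7), i stops at 1 (13); swap ⇒ [8,7,15,5,17,18,20,13,19,11,12,16]
j stops at 3 (5), i stops at 2 (15); swap ⇒ [8,7,5,15,17,18,20,13,19,11,12,16]
j stops at 2, i stops at 3; i≥j ⇒ return 2. arr=[8,7,5,15,17,18,20,13,19,11,12,16]

[8,7,5,15,17,18,20,13,19,11,12,16]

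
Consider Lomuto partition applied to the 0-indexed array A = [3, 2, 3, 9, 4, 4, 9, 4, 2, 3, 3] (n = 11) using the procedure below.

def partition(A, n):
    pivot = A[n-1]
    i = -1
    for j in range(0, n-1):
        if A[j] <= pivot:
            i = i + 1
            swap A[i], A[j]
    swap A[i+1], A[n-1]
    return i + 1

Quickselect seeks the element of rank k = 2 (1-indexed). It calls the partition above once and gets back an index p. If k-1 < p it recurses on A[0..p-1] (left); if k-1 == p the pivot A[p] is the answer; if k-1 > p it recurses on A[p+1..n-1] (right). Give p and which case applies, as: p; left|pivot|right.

pivot = A[10] = 3; i = -1
j=0: A[0]=3 ≤ 3 → i=0, swap A[0],A[0] (no change) → [3, 2, 3, 9, 4, 4, 9, 4, 2, 3, 3]
j=1: A[1]=2 ≤ 3 → i=1, swap A[1],A[1] (no change) → [3, 2, 3, 9, 4, 4, 9, 4, 2, 3, 3]
j=2: A[2]=3 ≤ 3 → i=2, swap A[2],A[2] (no change) → [3, 2, 3, 9, 4, 4, 9, 4, 2, 3, 3]
j=3: A[3]=9 > 3 → no swap
j=4: A[4]=4 > 3 → no swap
j=5: A[5]=4 > 3 → no swap
j=6: A[6]=9 > 3 → no swap
j=7: A[7]=4 > 3 → no swap
j=8: A[8]=2 ≤ 3 → i=3, swap A[3],A[8] → [3, 2, 3, 2, 4, 4, 9, 4, 9, 3, 3]
j=9: A[9]=3 ≤ 3 → i=4, swap A[4],A[9] → [3, 2, 3, 2, 3, 4, 9, 4, 9, 4, 3]
final swap A[5],A[10] → [3, 2, 3, 2, 3, 3, 9, 4, 9, 4, 4]; return 5
p = 5; k-1 = 1 < 5 ⇒ left

5; left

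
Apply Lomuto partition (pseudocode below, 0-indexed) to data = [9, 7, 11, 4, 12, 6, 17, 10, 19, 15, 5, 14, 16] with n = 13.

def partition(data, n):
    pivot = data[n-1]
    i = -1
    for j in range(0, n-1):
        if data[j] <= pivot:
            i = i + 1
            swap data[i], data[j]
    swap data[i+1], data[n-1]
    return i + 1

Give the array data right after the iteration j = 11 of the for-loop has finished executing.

pivot = data[12] = 16; i = -1
j=0: data[0]=9 ≤ 16 → i=0, swap data[0],data[0] (no change) → [9, 7, 11, 4, 12, 6, 17, 10, 19, 15, 5, 14, 16]
j=1: data[1]=7 ≤ 16 → i=1, swap data[1],data[1] (no change) → [9, 7, 11, 4, 12, 6, 17, 10, 19, 15, 5, 14, 16]
j=2: data[2]=11 ≤ 16 → i=2, swap data[2],data[2] (no change) → [9, 7, 11, 4, 12, 6, 17, 10, 19, 15, 5, 14, 16]
j=3: data[3]=4 ≤ 16 → i=3, swap data[3],data[3] (no change) → [9, 7, 11, 4, 12, 6, 17, 10, 19, 15, 5, 14, 16]
j=4: data[4]=12 ≤ 16 → i=4, swap data[4],data[4] (no change) → [9, 7, 11, 4, 12, 6, 17, 10, 19, 15, 5, 14, 16]
j=5: data[5]=6 ≤ 16 → i=5, swap data[5],data[5] (no change) → [9, 7, 11, 4, 12, 6, 17, 10, 19, 15, 5, 14, 16]
j=6: data[6]=17 > 16 → no swap
j=7: data[7]=10 ≤ 16 → i=6, swap data[6],data[7] → [9, 7, 11, 4, 12, 6, 10, 17, 19, 15, 5, 14, 16]
j=8: data[8]=19 > 16 → no swap
j=9: data[9]=15 ≤ 16 → i=7, swap data[7],data[9] → [9, 7, 11, 4, 12, 6, 10, 15, 19, 17, 5, 14, 16]
j=10: data[10]=5 ≤ 16 → i=8, swap data[8],data[10] → [9, 7, 11, 4, 12, 6, 10, 15, 5, 17, 19, 14, 16]
j=11: data[11]=14 ≤ 16 → i=9, swap data[9],data[11] → [9, 7, 11, 4, 12, 6, 10, 15, 5, 14, 19, 17, 16]
(after j=11) data = [9, 7, 11, 4, 12, 6, 10, 15, 5, 14, 19, 17, 16]

[9, 7, 11, 4, 12, 6, 10, 15, 5, 14, 19, 17, 16]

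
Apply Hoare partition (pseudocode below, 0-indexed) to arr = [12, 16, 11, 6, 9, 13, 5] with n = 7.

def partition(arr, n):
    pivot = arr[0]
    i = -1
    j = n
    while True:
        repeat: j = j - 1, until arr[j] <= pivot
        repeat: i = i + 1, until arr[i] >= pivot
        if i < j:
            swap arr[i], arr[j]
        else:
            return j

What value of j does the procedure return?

pivot = arr[0] = 12; i = -1, j = 7
j→6 (arr[6]=5≤12), i→0 (arr[0]=12≥12); i<j, swap → [5, 16, 11, 6, 9, 13, 12]
j→4 (arr[4]=9≤12), i→1 (arr[1]=16≥12); i<j, swap → [5, 9, 11, 6, 16, 13, 12]
j→3, i→4; i≥j, return j=3. arr = [5, 9, 11, 6, 16, 13, 12]

3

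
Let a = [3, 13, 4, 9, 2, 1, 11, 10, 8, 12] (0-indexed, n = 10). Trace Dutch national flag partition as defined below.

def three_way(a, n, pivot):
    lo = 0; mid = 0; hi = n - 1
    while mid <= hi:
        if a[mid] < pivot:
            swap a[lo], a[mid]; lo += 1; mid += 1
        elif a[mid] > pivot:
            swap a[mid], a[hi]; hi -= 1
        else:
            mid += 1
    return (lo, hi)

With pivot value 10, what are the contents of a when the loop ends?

lo=0 mid=0 hi=9
3<10: swap(0,0), lo=1 mid=1 ⇒ [3, 13, 4, 9, 2, 1, 11, 10, 8, 12]
13>10: swap(1,9), hi=8 ⇒ [3, 12, 4, 9, 2, 1, 11, 10, 8, 13]
12>10: swap(1,8), hi=7 ⇒ [3, 8, 4, 9, 2, 1, 11, 10, 12, 13]
8<10: swap(1,1), lo=2 mid=2 ⇒ [3, 8, 4, 9, 2, 1, 11, 10, 12, 13]
4<10: swap(2,2), lo=3 mid=3 ⇒ [3, 8, 4, 9, 2, 1, 11, 10, 12, 13]
9<10: swap(3,3), lo=4 mid=4 ⇒ [3, 8, 4, 9, 2, 1, 11, 10, 12, 13]
2<10: swap(4,4), lo=5 mid=5 ⇒ [3, 8, 4, 9, 2, 1, 11, 10, 12, 13]
1<10: swap(5,5), lo=6 mid=6 ⇒ [3, 8, 4, 9, 2, 1, 11, 10, 12, 13]
11>10: swap(6,7), hi=6 ⇒ [3, 8, 4, 9, 2, 1, 10, 11, 12, 13]
10=10: mid=7
done. lo=6 hi=6; a=[3, 8, 4, 9, 2, 1, 10, 11, 12, 13]

[3, 8, 4, 9, 2, 1, 10, 11, 12, 13]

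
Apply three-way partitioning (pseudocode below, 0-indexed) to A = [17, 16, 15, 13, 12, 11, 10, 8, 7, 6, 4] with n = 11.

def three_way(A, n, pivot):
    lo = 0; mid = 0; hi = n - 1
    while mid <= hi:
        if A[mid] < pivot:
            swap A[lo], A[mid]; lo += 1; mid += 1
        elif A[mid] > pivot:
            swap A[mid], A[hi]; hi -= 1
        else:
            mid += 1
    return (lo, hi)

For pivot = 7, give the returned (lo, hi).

(2, 2)

pivot = 7; lo=0, mid=0, hi=10
A[mid]=17>7: swap A[0],A[10]; hi=9 → [4, 16, 15, 13, 12, 11, 10, 8, 7, 6, 17]
A[mid]=4<7: swap A[0],A[0]; lo=1,mid=1 → [4, 16, 15, 13, 12, 11, 10, 8, 7, 6, 17]
A[mid]=16>7: swap A[1],A[9]; hi=8 → [4, 6, 15, 13, 12, 11, 10, 8, 7, 16, 17]
A[mid]=6<7: swap A[1],A[1]; lo=2,mid=2 → [4, 6, 15, 13, 12, 11, 10, 8, 7, 16, 17]
A[mid]=15>7: swap A[2],A[8]; hi=7 → [4, 6, 7, 13, 12, 11, 10, 8, 15, 16, 17]
A[mid]=7=7: mid=3
A[mid]=13>7: swap A[3],A[7]; hi=6 → [4, 6, 7, 8, 12, 11, 10, 13, 15, 16, 17]
A[mid]=8>7: swap A[3],A[6]; hi=5 → [4, 6, 7, 10, 12, 11, 8, 13, 15, 16, 17]
A[mid]=10>7: swap A[3],A[5]; hi=4 → [4, 6, 7, 11, 12, 10, 8, 13, 15, 16, 17]
A[mid]=11>7: swap A[3],A[4]; hi=3 → [4, 6, 7, 12, 11, 10, 8, 13, 15, 16, 17]
A[mid]=12>7: swap A[3],A[3]; hi=2 → [4, 6, 7, 12, 11, 10, 8, 13, 15, 16, 17]
end: lo=2, hi=2; A = [4, 6, 7, 12, 11, 10, 8, 13, 15, 16, 17]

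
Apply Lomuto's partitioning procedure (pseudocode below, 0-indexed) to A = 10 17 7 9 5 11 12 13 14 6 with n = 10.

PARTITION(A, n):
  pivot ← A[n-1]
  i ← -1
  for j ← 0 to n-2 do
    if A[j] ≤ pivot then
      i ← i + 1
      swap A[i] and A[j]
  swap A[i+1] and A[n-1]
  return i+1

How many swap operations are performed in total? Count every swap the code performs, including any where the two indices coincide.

2

pivot = A[9] = 6; i = -1
j=0: A[0]=10 > 6 → no swap
j=1: A[1]=17 > 6 → no swap
j=2: A[2]=7 > 6 → no swap
j=3: A[3]=9 > 6 → no swap
j=4: A[4]=5 ≤ 6 → i=0, swap A[0],A[4] → 5 17 7 9 10 11 12 13 14 6
j=5: A[5]=11 > 6 → no swap
j=6: A[6]=12 > 6 → no swap
j=7: A[7]=13 > 6 → no swap
j=8: A[8]=14 > 6 → no swap
final swap A[1],A[9] → 5 6 7 9 10 11 12 13 14 17; return 1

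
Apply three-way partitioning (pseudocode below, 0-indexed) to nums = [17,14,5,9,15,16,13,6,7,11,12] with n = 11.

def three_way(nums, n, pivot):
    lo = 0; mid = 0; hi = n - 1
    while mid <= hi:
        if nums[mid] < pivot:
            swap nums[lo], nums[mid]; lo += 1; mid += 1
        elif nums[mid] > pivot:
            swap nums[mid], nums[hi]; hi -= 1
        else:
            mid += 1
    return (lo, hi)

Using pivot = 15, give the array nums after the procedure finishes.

[12,14,5,9,11,13,6,7,15,16,17]

pivot = 15; lo=0, mid=0, hi=10
nums[mid]=17>15: swap nums[0],nums[10]; hi=9 → [12,14,5,9,15,16,13,6,7,11,17]
nums[mid]=12<15: swap nums[0],nums[0]; lo=1,mid=1 → [12,14,5,9,15,16,13,6,7,11,17]
nums[mid]=14<15: swap nums[1],nums[1]; lo=2,mid=2 → [12,14,5,9,15,16,13,6,7,11,17]
nums[mid]=5<15: swap nums[2],nums[2]; lo=3,mid=3 → [12,14,5,9,15,16,13,6,7,11,17]
nums[mid]=9<15: swap nums[3],nums[3]; lo=4,mid=4 → [12,14,5,9,15,16,13,6,7,11,17]
nums[mid]=15=15: mid=5
nums[mid]=16>15: swap nums[5],nums[9]; hi=8 → [12,14,5,9,15,11,13,6,7,16,17]
nums[mid]=11<15: swap nums[4],nums[5]; lo=5,mid=6 → [12,14,5,9,11,15,13,6,7,16,17]
nums[mid]=13<15: swap nums[5],nums[6]; lo=6,mid=7 → [12,14,5,9,11,13,15,6,7,16,17]
nums[mid]=6<15: swap nums[6],nums[7]; lo=7,mid=8 → [12,14,5,9,11,13,6,15,7,16,17]
nums[mid]=7<15: swap nums[7],nums[8]; lo=8,mid=9 → [12,14,5,9,11,13,6,7,15,16,17]
end: lo=8, hi=8; nums = [12,14,5,9,11,13,6,7,15,16,17]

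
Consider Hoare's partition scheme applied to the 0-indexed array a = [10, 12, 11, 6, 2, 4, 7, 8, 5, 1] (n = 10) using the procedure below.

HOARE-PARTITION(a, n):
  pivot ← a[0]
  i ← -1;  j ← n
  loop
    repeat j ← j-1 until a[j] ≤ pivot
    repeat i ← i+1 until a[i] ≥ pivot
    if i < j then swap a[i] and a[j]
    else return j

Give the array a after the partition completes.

[1, 5, 8, 6, 2, 4, 7, 11, 12, 10]

pivot = a[0] = 10; i = -1, j = 10
j→9 (a[9]=1≤10), i→0 (a[0]=10≥10); i<j, swap → [1, 12, 11, 6, 2, 4, 7, 8, 5, 10]
j→8 (a[8]=5≤10), i→1 (a[1]=12≥10); i<j, swap → [1, 5, 11, 6, 2, 4, 7, 8, 12, 10]
j→7 (a[7]=8≤10), i→2 (a[2]=11≥10); i<j, swap → [1, 5, 8, 6, 2, 4, 7, 11, 12, 10]
j→6, i→7; i≥j, return j=6. a = [1, 5, 8, 6, 2, 4, 7, 11, 12, 10]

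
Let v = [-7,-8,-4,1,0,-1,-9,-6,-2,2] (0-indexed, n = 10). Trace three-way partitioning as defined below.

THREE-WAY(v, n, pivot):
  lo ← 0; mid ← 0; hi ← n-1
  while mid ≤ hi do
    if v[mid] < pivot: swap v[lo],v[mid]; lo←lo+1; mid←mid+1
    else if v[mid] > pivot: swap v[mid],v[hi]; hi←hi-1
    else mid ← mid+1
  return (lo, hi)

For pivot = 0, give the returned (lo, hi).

(7, 7)

lo=0 mid=0 hi=9
-7<0: swap(0,0), lo=1 mid=1 ⇒ [-7,-8,-4,1,0,-1,-9,-6,-2,2]
-8<0: swap(1,1), lo=2 mid=2 ⇒ [-7,-8,-4,1,0,-1,-9,-6,-2,2]
-4<0: swap(2,2), lo=3 mid=3 ⇒ [-7,-8,-4,1,0,-1,-9,-6,-2,2]
1>0: swap(3,9), hi=8 ⇒ [-7,-8,-4,2,0,-1,-9,-6,-2,1]
2>0: swap(3,8), hi=7 ⇒ [-7,-8,-4,-2,0,-1,-9,-6,2,1]
-2<0: swap(3,3), lo=4 mid=4 ⇒ [-7,-8,-4,-2,0,-1,-9,-6,2,1]
0=0: mid=5
-1<0: swap(4,5), lo=5 mid=6 ⇒ [-7,-8,-4,-2,-1,0,-9,-6,2,1]
-9<0: swap(5,6), lo=6 mid=7 ⇒ [-7,-8,-4,-2,-1,-9,0,-6,2,1]
-6<0: swap(6,7), lo=7 mid=8 ⇒ [-7,-8,-4,-2,-1,-9,-6,0,2,1]
done. lo=7 hi=7; v=[-7,-8,-4,-2,-1,-9,-6,0,2,1]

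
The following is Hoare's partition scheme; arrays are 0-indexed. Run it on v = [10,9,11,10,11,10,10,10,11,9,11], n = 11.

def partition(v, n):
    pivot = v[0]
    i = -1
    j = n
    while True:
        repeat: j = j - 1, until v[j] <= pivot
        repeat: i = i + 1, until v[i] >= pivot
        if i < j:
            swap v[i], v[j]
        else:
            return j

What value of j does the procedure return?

pivot = v[0] = 10; i = -1, j = 11
j→9 (v[9]=9≤10), i→0 (v[0]=10≥10); i<j, swap → [9,9,11,10,11,10,10,10,11,10,11]
j→7 (v[7]=10≤10), i→2 (v[2]=11≥10); i<j, swap → [9,9,10,10,11,10,10,11,11,10,11]
j→6 (v[6]=10≤10), i→3 (v[3]=10≥10); i<j, swap → [9,9,10,10,11,10,10,11,11,10,11]
j→5 (v[5]=10≤10), i→4 (v[4]=11≥10); i<j, swap → [9,9,10,10,10,11,10,11,11,10,11]
j→4, i→5; i≥j, return j=4. v = [9,9,10,10,10,11,10,11,11,10,11]

4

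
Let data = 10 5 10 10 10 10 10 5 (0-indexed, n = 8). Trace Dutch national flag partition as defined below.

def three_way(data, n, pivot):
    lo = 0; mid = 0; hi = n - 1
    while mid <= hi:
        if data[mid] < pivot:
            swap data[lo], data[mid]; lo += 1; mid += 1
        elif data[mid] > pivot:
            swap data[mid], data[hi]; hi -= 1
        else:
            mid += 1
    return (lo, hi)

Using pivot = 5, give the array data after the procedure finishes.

pivot = 5; lo=0, mid=0, hi=7
data[mid]=10>5: swap data[0],data[7]; hi=6 → 5 5 10 10 10 10 10 10
data[mid]=5=5: mid=1
data[mid]=5=5: mid=2
data[mid]=10>5: swap data[2],data[6]; hi=5 → 5 5 10 10 10 10 10 10
data[mid]=10>5: swap data[2],data[5]; hi=4 → 5 5 10 10 10 10 10 10
data[mid]=10>5: swap data[2],data[4]; hi=3 → 5 5 10 10 10 10 10 10
data[mid]=10>5: swap data[2],data[3]; hi=2 → 5 5 10 10 10 10 10 10
data[mid]=10>5: swap data[2],data[2]; hi=1 → 5 5 10 10 10 10 10 10
end: lo=0, hi=1; data = 5 5 10 10 10 10 10 10

5 5 10 10 10 10 10 10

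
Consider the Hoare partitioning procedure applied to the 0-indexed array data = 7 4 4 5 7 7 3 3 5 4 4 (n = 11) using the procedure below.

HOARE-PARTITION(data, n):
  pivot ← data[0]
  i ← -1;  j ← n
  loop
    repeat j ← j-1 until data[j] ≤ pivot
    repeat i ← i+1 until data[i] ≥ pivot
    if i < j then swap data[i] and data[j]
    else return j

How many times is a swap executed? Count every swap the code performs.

pivot = data[0] = 7; i = -1, j = 11
j→10 (data[10]=4≤7), i→0 (data[0]=7≥7); i<j, swap → 4 4 4 5 7 7 3 3 5 4 7
j→9 (data[9]=4≤7), i→4 (data[4]=7≥7); i<j, swap → 4 4 4 5 4 7 3 3 5 7 7
j→8 (data[8]=5≤7), i→5 (data[5]=7≥7); i<j, swap → 4 4 4 5 4 5 3 3 7 7 7
j→7, i→8; i≥j, return j=7. data = 4 4 4 5 4 5 3 3 7 7 7

3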